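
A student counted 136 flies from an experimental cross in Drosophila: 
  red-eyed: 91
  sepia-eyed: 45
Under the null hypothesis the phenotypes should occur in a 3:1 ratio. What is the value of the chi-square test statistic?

Under the 3:1 hypothesis (Σ ratio = 4, N = 136):
  red-eyed: 136 × 3/4 = 102
  sepia-eyed: 136 × 1/4 = 34
χ² = Σ (O − E)² / E
  red-eyed: (91 − 102)² / 102 = 1.1863
  sepia-eyed: (45 − 34)² / 34 = 3.5588
χ² = 1.1863 + 3.5588 = 4.7451 ≈ 4.745

4.745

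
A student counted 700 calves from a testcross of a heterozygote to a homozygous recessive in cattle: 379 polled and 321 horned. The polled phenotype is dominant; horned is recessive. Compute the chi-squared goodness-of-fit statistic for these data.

4.806

A testcross of a heterozygote (Aa × aa) gives a 1:1 phenotypic ratio.
Expected counts for N = 700 under a 1:1 ratio (total parts = 2):
  polled: 700 × 1/2 = 350
  horned: 700 × 1/2 = 350
χ² = Σ (O − E)² / E
  polled: (379 − 350)² / 350 = 2.4029
  horned: (321 − 350)² / 350 = 2.4029
χ² = 2.4029 + 2.4029 = 4.8058 ≈ 4.806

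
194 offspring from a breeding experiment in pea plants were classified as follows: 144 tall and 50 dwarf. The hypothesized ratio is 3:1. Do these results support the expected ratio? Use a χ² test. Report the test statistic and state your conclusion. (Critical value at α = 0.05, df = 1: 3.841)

Total ratio parts = 4. Expected numbers out of 194:
  tall: 194 × 3/4 = 145.5
  dwarf: 194 × 1/4 = 48.5
χ² = Σ (O − E)² / E
  tall: (144 − 145.5)² / 145.5 = 0.0155
  dwarf: (50 − 48.5)² / 48.5 = 0.0464
χ² = 0.0155 + 0.0464 = 0.0619 ≈ 0.062
Degrees of freedom = 2 − 1 = 1; critical value at α = 0.05 is 3.841.
Since 0.062 < 3.841, we fail to reject the null hypothesis — the data are consistent with the 3:1 ratio.

0.062; consistent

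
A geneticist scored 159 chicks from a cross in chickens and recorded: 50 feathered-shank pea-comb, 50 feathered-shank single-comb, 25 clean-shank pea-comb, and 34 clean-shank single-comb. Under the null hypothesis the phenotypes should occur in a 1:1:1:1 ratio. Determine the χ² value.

The 1:1:1:1 ratio has 4 parts, so with N = 159 the expected counts are:
  feathered-shank pea-comb: 159 × 1/4 = 39.75
  feathered-shank single-comb: 159 × 1/4 = 39.75
  clean-shank pea-comb: 159 × 1/4 = 39.75
  clean-shank single-comb: 159 × 1/4 = 39.75
χ² = Σ (O − E)² / E
  feathered-shank pea-comb: (50 − 39.75)² / 39.75 = 2.6431
  feathered-shank single-comb: (50 − 39.75)² / 39.75 = 2.6431
  clean-shank pea-comb: (25 − 39.75)² / 39.75 = 5.4733
  clean-shank single-comb: (34 − 39.75)² / 39.75 = 0.8318
χ² = 2.6431 + 2.6431 + 5.4733 + 0.8318 = 11.5913 ≈ 11.591

11.591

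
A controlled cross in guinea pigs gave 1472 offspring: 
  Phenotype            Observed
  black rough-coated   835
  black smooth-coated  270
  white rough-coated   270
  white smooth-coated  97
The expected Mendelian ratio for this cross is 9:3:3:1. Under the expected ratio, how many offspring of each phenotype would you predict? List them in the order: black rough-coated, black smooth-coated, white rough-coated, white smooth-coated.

828, 276, 276, 92

Total ratio parts = 16. Expected numbers out of 1472:
  black rough-coated: 1472 × 9/16 = 828
  black smooth-coated: 1472 × 3/16 = 276
  white rough-coated: 1472 × 3/16 = 276
  white smooth-coated: 1472 × 1/16 = 92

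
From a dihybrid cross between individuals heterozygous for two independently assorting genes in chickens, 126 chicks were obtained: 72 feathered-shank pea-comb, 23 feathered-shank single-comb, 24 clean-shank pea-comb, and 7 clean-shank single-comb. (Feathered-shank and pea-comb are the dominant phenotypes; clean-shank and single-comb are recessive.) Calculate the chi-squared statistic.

0.138

A dihybrid F₂ with independent assortment and complete dominance at both loci gives a 9:3:3:1 phenotypic ratio.
The 9:3:3:1 ratio has 16 parts, so with N = 126 the expected counts are:
  feathered-shank pea-comb: 126 × 9/16 = 70.875
  feathered-shank single-comb: 126 × 3/16 = 23.625
  clean-shank pea-comb: 126 × 3/16 = 23.625
  clean-shank single-comb: 126 × 1/16 = 7.875
χ² = Σ (O − E)² / E
  feathered-shank pea-comb: (72 − 70.875)² / 70.875 = 0.0179
  feathered-shank single-comb: (23 − 23.625)² / 23.625 = 0.0165
  clean-shank pea-comb: (24 − 23.625)² / 23.625 = 0.0060
  clean-shank single-comb: (7 − 7.875)² / 7.875 = 0.0972
χ² = 0.0179 + 0.0165 + 0.0060 + 0.0972 = 0.1376 ≈ 0.138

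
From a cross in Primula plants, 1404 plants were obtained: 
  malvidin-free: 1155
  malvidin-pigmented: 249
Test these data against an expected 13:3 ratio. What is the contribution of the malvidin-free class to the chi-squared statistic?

Under the 13:3 hypothesis (Σ ratio = 16, N = 1404):
  malvidin-free: 1404 × 13/16 = 1140.75
  malvidin-pigmented: 1404 × 3/16 = 263.25
Contribution of malvidin-free: (1155 − 1140.75)² / 1140.75 = 0.1780

0.178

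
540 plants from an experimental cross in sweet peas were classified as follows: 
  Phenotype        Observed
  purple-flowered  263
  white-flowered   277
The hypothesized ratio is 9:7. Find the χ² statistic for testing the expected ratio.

12.496

Expected counts for N = 540 under a 9:7 ratio (total parts = 16):
  purple-flowered: 540 × 9/16 = 303.75
  white-flowered: 540 × 7/16 = 236.25
χ² = Σ (O − E)² / E
  purple-flowered: (263 − 303.75)² / 303.75 = 5.4669
  white-flowered: (277 − 236.25)² / 236.25 = 7.0288
χ² = 5.4669 + 7.0288 = 12.4957 ≈ 12.496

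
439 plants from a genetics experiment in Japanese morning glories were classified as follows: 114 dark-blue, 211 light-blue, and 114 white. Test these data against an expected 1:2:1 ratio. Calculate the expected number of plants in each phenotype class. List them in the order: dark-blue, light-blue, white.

Total ratio parts = 4. Expected numbers out of 439:
  dark-blue: 439 × 1/4 = 109.75
  light-blue: 439 × 2/4 = 219.5
  white: 439 × 1/4 = 109.75

109.75, 219.5, 109.75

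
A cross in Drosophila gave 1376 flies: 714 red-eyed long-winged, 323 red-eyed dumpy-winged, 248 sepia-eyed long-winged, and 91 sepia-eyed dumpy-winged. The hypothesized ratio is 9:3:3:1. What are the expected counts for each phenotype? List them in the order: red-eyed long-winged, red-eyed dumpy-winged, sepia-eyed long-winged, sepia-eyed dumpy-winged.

774, 258, 258, 86

Total ratio parts = 16. Expected numbers out of 1376:
  red-eyed long-winged: 1376 × 9/16 = 774
  red-eyed dumpy-winged: 1376 × 3/16 = 258
  sepia-eyed long-winged: 1376 × 3/16 = 258
  sepia-eyed dumpy-winged: 1376 × 1/16 = 86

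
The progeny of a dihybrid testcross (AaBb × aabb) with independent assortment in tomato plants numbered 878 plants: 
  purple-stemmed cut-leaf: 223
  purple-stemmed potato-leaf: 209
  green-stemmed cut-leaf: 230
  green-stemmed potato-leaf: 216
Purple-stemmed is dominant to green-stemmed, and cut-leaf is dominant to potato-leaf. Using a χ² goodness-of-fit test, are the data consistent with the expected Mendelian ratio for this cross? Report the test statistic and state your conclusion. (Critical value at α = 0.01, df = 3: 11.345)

1.116; consistent

A dihybrid testcross with independent assortment gives a 1:1:1:1 ratio.
The 1:1:1:1 ratio has 4 parts, so with N = 878 the expected counts are:
  purple-stemmed cut-leaf: 878 × 1/4 = 219.5
  purple-stemmed potato-leaf: 878 × 1/4 = 219.5
  green-stemmed cut-leaf: 878 × 1/4 = 219.5
  green-stemmed potato-leaf: 878 × 1/4 = 219.5
χ² = Σ (O − E)² / E
  purple-stemmed cut-leaf: (223 − 219.5)² / 219.5 = 0.0558
  purple-stemmed potato-leaf: (209 − 219.5)² / 219.5 = 0.5023
  green-stemmed cut-leaf: (230 − 219.5)² / 219.5 = 0.5023
  green-stemmed potato-leaf: (216 − 219.5)² / 219.5 = 0.0558
χ² = 0.0558 + 0.5023 + 0.5023 + 0.0558 = 1.1162 ≈ 1.116
Degrees of freedom = 4 − 1 = 3; critical value at α = 0.01 is 11.345.
Since 1.116 < 11.345, we fail to reject the null hypothesis — the data are consistent with the 1:1:1:1 ratio.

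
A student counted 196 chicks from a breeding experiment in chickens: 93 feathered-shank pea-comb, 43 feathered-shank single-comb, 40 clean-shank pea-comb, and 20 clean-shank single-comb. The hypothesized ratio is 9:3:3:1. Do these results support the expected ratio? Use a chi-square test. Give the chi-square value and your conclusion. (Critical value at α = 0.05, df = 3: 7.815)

Expected counts for N = 196 under a 9:3:3:1 ratio (total parts = 16):
  feathered-shank pea-comb: 196 × 9/16 = 110.25
  feathered-shank single-comb: 196 × 3/16 = 36.75
  clean-shank pea-comb: 196 × 3/16 = 36.75
  clean-shank single-comb: 196 × 1/16 = 12.25
χ² = Σ (O − E)² / E
  feathered-shank pea-comb: (93 − 110.25)² / 110.25 = 2.6990
  feathered-shank single-comb: (43 − 36.75)² / 36.75 = 1.0629
  clean-shank pea-comb: (40 − 36.75)² / 36.75 = 0.2874
  clean-shank single-comb: (20 − 12.25)² / 12.25 = 4.9031
χ² = 2.6990 + 1.0629 + 0.2874 + 4.9031 = 8.9524 ≈ 8.952
Degrees of freedom = 4 − 1 = 3; critical value at α = 0.05 is 7.815.
Since 8.952 > 7.815, we reject the null hypothesis — the data do not fit the 9:3:3:1 ratio.

8.952; not consistent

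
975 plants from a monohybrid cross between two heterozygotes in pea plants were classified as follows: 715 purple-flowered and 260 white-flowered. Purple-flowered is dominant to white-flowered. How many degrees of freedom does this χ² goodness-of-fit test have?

1

For a monohybrid cross between heterozygotes with complete dominance, the expected phenotypic ratio is 3:1.
A goodness-of-fit test with 2 phenotype classes has df = 2 − 1 = 1.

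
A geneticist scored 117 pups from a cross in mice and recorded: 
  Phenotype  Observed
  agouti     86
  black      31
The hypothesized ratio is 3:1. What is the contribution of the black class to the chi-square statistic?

0.105

The 3:1 ratio has 4 parts, so with N = 117 the expected counts are:
  agouti: 117 × 3/4 = 87.75
  black: 117 × 1/4 = 29.25
Contribution of black: (31 − 29.25)² / 29.25 = 0.1047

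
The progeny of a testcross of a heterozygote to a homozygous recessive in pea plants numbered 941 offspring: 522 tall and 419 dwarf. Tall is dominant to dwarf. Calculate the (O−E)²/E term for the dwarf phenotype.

5.637

A testcross of a heterozygote (Aa × aa) gives a 1:1 phenotypic ratio.
The 1:1 ratio has 2 parts, so with N = 941 the expected counts are:
  tall: 941 × 1/2 = 470.5
  dwarf: 941 × 1/2 = 470.5
Contribution of dwarf: (419 − 470.5)² / 470.5 = 5.6371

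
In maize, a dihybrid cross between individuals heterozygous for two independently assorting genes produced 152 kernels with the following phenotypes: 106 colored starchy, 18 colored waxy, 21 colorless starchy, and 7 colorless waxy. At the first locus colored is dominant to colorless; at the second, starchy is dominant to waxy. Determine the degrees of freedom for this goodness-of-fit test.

A dihybrid F₂ with independent assortment and complete dominance at both loci gives a 9:3:3:1 phenotypic ratio.
A goodness-of-fit test with 4 phenotype classes has df = 4 − 1 = 3.

3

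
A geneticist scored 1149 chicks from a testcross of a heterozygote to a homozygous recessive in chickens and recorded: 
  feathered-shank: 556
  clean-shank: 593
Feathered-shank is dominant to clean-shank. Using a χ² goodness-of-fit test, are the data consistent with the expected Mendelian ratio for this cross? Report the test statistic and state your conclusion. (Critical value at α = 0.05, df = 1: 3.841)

1.191; consistent

A testcross of a heterozygote (Aa × aa) gives a 1:1 phenotypic ratio.
Under the 1:1 hypothesis (Σ ratio = 2, N = 1149):
  feathered-shank: 1149 × 1/2 = 574.5
  clean-shank: 1149 × 1/2 = 574.5
χ² = Σ (O − E)² / E
  feathered-shank: (556 − 574.5)² / 574.5 = 0.5957
  clean-shank: (593 − 574.5)² / 574.5 = 0.5957
χ² = 0.5957 + 0.5957 = 1.1914 ≈ 1.191
Degrees of freedom = 2 − 1 = 1; critical value at α = 0.05 is 3.841.
Since 1.191 < 3.841, we fail to reject the null hypothesis — the data are consistent with the 1:1 ratio.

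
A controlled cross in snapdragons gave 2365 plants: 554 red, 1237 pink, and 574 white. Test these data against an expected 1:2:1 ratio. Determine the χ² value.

5.362

Expected counts for N = 2365 under a 1:2:1 ratio (total parts = 4):
  red: 2365 × 1/4 = 591.25
  pink: 2365 × 2/4 = 1182.5
  white: 2365 × 1/4 = 591.25
χ² = Σ (O − E)² / E
  red: (554 − 591.25)² / 591.25 = 2.3468
  pink: (1237 − 1182.5)² / 1182.5 = 2.5118
  white: (574 − 591.25)² / 591.25 = 0.5033
χ² = 2.3468 + 2.5118 + 0.5033 = 5.3619 ≈ 5.362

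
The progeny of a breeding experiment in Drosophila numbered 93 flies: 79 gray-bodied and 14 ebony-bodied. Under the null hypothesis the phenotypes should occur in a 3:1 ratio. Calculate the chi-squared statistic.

4.907

The 3:1 ratio has 4 parts, so with N = 93 the expected counts are:
  gray-bodied: 93 × 3/4 = 69.75
  ebony-bodied: 93 × 1/4 = 23.25
χ² = Σ (O − E)² / E
  gray-bodied: (79 − 69.75)² / 69.75 = 1.2267
  ebony-bodied: (14 − 23.25)² / 23.25 = 3.6801
χ² = 1.2267 + 3.6801 = 4.9068 ≈ 4.907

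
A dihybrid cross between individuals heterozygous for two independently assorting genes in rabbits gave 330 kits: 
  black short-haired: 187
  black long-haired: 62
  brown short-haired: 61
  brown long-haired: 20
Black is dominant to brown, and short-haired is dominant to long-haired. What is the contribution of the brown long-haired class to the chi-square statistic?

A dihybrid F₂ with independent assortment and complete dominance at both loci gives a 9:3:3:1 phenotypic ratio.
Total ratio parts = 16. Expected numbers out of 330:
  black short-haired: 330 × 9/16 = 185.625
  black long-haired: 330 × 3/16 = 61.875
  brown short-haired: 330 × 3/16 = 61.875
  brown long-haired: 330 × 1/16 = 20.625
Contribution of brown long-haired: (20 − 20.625)² / 20.625 = 0.0189

0.019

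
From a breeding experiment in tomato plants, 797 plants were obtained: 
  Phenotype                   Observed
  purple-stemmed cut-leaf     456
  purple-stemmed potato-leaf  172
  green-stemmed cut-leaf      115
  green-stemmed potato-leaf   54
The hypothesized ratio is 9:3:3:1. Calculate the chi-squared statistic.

11.826

Total ratio parts = 16. Expected numbers out of 797:
  purple-stemmed cut-leaf: 797 × 9/16 = 448.3125
  purple-stemmed potato-leaf: 797 × 3/16 = 149.4375
  green-stemmed cut-leaf: 797 × 3/16 = 149.4375
  green-stemmed potato-leaf: 797 × 1/16 = 49.8125
χ² = Σ (O − E)² / E
  purple-stemmed cut-leaf: (456 − 448.3125)² / 448.3125 = 0.1318
  purple-stemmed potato-leaf: (172 − 149.4375)² / 149.4375 = 3.4066
  green-stemmed cut-leaf: (115 − 149.4375)² / 149.4375 = 7.9360
  green-stemmed potato-leaf: (54 − 49.8125)² / 49.8125 = 0.3520
χ² = 0.1318 + 3.4066 + 7.9360 + 0.3520 = 11.8264 ≈ 11.826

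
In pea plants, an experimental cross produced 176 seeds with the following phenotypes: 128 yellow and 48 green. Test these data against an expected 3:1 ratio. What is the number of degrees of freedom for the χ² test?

1

A goodness-of-fit test with 2 phenotype classes has df = 2 − 1 = 1.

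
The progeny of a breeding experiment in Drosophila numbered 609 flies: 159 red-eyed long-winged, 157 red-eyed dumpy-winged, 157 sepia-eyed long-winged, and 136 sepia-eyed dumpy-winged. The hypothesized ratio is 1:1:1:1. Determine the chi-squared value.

Total ratio parts = 4. Expected numbers out of 609:
  red-eyed long-winged: 609 × 1/4 = 152.25
  red-eyed dumpy-winged: 609 × 1/4 = 152.25
  sepia-eyed long-winged: 609 × 1/4 = 152.25
  sepia-eyed dumpy-winged: 609 × 1/4 = 152.25
χ² = Σ (O − E)² / E
  red-eyed long-winged: (159 − 152.25)² / 152.25 = 0.2993
  red-eyed dumpy-winged: (157 − 152.25)² / 152.25 = 0.1482
  sepia-eyed long-winged: (157 − 152.25)² / 152.25 = 0.1482
  sepia-eyed dumpy-winged: (136 − 152.25)² / 152.25 = 1.7344
χ² = 0.2993 + 0.1482 + 0.1482 + 1.7344 = 2.3301 ≈ 2.330

2.330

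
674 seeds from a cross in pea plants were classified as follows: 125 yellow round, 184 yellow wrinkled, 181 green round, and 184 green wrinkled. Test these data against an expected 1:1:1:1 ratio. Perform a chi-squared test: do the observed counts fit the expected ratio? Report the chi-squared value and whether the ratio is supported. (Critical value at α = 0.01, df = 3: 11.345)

15.009; not consistent

Under the 1:1:1:1 hypothesis (Σ ratio = 4, N = 674):
  yellow round: 674 × 1/4 = 168.5
  yellow wrinkled: 674 × 1/4 = 168.5
  green round: 674 × 1/4 = 168.5
  green wrinkled: 674 × 1/4 = 168.5
χ² = Σ (O − E)² / E
  yellow round: (125 − 168.5)² / 168.5 = 11.2300
  yellow wrinkled: (184 − 168.5)² / 168.5 = 1.4258
  green round: (181 − 168.5)² / 168.5 = 0.9273
  green wrinkled: (184 − 168.5)² / 168.5 = 1.4258
χ² = 11.2300 + 1.4258 + 0.9273 + 1.4258 = 15.0089 ≈ 15.009
Degrees of freedom = 4 − 1 = 3; critical value at α = 0.01 is 11.345.
Since 15.009 > 11.345, we reject the null hypothesis — the data do not fit the 1:1:1:1 ratio.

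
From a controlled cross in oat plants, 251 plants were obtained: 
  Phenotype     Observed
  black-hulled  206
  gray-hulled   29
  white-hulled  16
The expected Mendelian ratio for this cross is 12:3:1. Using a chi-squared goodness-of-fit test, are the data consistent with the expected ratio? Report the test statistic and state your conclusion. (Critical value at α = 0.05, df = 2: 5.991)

Total ratio parts = 16. Expected numbers out of 251:
  black-hulled: 251 × 12/16 = 188.25
  gray-hulled: 251 × 3/16 = 47.0625
  white-hulled: 251 × 1/16 = 15.6875
χ² = Σ (O − E)² / E
  black-hulled: (206 − 188.25)² / 188.25 = 1.6736
  gray-hulled: (29 − 47.0625)² / 47.0625 = 6.9324
  white-hulled: (16 − 15.6875)² / 15.6875 = 0.0062
χ² = 1.6736 + 6.9324 + 0.0062 = 8.6122 ≈ 8.612
Degrees of freedom = 3 − 1 = 2; critical value at α = 0.05 is 5.991.
Since 8.612 > 5.991, we reject the null hypothesis — the data do not fit the 12:3:1 ratio.

8.612; not consistent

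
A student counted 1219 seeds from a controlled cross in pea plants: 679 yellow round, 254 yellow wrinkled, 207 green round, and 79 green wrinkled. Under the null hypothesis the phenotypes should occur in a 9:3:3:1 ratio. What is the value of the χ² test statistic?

Total ratio parts = 16. Expected numbers out of 1219:
  yellow round: 1219 × 9/16 = 685.6875
  yellow wrinkled: 1219 × 3/16 = 228.5625
  green round: 1219 × 3/16 = 228.5625
  green wrinkled: 1219 × 1/16 = 76.1875
χ² = Σ (O − E)² / E
  yellow round: (679 − 685.6875)² / 685.6875 = 0.0652
  yellow wrinkled: (254 − 228.5625)² / 228.5625 = 2.8310
  green round: (207 − 228.5625)² / 228.5625 = 2.0342
  green wrinkled: (79 − 76.1875)² / 76.1875 = 0.1038
χ² = 0.0652 + 2.8310 + 2.0342 + 0.1038 = 5.0342 ≈ 5.034

5.034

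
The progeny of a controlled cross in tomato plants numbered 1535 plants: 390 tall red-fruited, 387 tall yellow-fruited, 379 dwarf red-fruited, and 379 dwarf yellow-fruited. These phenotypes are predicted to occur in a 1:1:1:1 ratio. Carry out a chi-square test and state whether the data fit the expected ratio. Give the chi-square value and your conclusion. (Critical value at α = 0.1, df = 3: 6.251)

Under the 1:1:1:1 hypothesis (Σ ratio = 4, N = 1535):
  tall red-fruited: 1535 × 1/4 = 383.75
  tall yellow-fruited: 1535 × 1/4 = 383.75
  dwarf red-fruited: 1535 × 1/4 = 383.75
  dwarf yellow-fruited: 1535 × 1/4 = 383.75
χ² = Σ (O − E)² / E
  tall red-fruited: (390 − 383.75)² / 383.75 = 0.1018
  tall yellow-fruited: (387 − 383.75)² / 383.75 = 0.0275
  dwarf red-fruited: (379 − 383.75)² / 383.75 = 0.0588
  dwarf yellow-fruited: (379 − 383.75)² / 383.75 = 0.0588
χ² = 0.1018 + 0.0275 + 0.0588 + 0.0588 = 0.2469 ≈ 0.247
Degrees of freedom = 4 − 1 = 3; critical value at α = 0.1 is 6.251.
Since 0.247 < 6.251, we fail to reject the null hypothesis — the data are consistent with the 1:1:1:1 ratio.

0.247; consistent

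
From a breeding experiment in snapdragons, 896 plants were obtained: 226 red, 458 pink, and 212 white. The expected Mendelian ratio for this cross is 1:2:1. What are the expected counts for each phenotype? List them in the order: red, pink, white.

Expected counts for N = 896 under a 1:2:1 ratio (total parts = 4):
  red: 896 × 1/4 = 224
  pink: 896 × 2/4 = 448
  white: 896 × 1/4 = 224

224, 448, 224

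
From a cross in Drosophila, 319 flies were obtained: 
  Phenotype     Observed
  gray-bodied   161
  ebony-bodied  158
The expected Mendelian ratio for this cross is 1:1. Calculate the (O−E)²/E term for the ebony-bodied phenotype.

0.014

Expected counts for N = 319 under a 1:1 ratio (total parts = 2):
  gray-bodied: 319 × 1/2 = 159.5
  ebony-bodied: 319 × 1/2 = 159.5
Contribution of ebony-bodied: (158 − 159.5)² / 159.5 = 0.0141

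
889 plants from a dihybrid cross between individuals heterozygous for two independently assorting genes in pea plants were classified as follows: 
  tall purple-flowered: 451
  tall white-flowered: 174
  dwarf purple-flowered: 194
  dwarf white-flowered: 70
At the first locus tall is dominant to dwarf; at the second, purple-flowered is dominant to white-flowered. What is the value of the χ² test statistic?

A dihybrid F₂ with independent assortment and complete dominance at both loci gives a 9:3:3:1 phenotypic ratio.
The 9:3:3:1 ratio has 16 parts, so with N = 889 the expected counts are:
  tall purple-flowered: 889 × 9/16 = 500.0625
  tall white-flowered: 889 × 3/16 = 166.6875
  dwarf purple-flowered: 889 × 3/16 = 166.6875
  dwarf white-flowered: 889 × 1/16 = 55.5625
χ² = Σ (O − E)² / E
  tall purple-flowered: (451 − 500.0625)² / 500.0625 = 4.8137
  tall white-flowered: (174 − 166.6875)² / 166.6875 = 0.3208
  dwarf purple-flowered: (194 − 166.6875)² / 166.6875 = 4.4753
  dwarf white-flowered: (70 − 55.5625)² / 55.5625 = 3.7515
χ² = 4.8137 + 0.3208 + 4.4753 + 3.7515 = 13.3613 ≈ 13.361

13.361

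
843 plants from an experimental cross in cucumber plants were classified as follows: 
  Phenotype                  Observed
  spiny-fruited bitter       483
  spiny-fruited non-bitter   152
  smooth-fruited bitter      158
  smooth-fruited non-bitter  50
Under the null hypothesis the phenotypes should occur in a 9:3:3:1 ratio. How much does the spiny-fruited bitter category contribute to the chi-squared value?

0.164

The 9:3:3:1 ratio has 16 parts, so with N = 843 the expected counts are:
  spiny-fruited bitter: 843 × 9/16 = 474.1875
  spiny-fruited non-bitter: 843 × 3/16 = 158.0625
  smooth-fruited bitter: 843 × 3/16 = 158.0625
  smooth-fruited non-bitter: 843 × 1/16 = 52.6875
Contribution of spiny-fruited bitter: (483 − 474.1875)² / 474.1875 = 0.1638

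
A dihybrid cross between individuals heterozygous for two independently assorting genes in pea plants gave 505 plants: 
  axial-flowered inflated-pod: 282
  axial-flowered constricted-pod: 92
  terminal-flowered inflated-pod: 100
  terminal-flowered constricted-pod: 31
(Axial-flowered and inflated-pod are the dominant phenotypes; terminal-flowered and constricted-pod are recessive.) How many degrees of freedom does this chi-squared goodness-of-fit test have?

3

A dihybrid F₂ with independent assortment and complete dominance at both loci gives a 9:3:3:1 phenotypic ratio.
A goodness-of-fit test with 4 phenotype classes has df = 4 − 1 = 3.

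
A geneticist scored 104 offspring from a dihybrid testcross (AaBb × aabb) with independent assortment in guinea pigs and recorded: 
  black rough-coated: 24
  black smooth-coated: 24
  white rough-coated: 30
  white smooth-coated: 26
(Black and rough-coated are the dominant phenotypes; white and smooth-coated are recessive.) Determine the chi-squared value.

A dihybrid testcross with independent assortment gives a 1:1:1:1 ratio.
The 1:1:1:1 ratio has 4 parts, so with N = 104 the expected counts are:
  black rough-coated: 104 × 1/4 = 26
  black smooth-coated: 104 × 1/4 = 26
  white rough-coated: 104 × 1/4 = 26
  white smooth-coated: 104 × 1/4 = 26
χ² = Σ (O − E)² / E
  black rough-coated: (24 − 26)² / 26 = 0.1538
  black smooth-coated: (24 − 26)² / 26 = 0.1538
  white rough-coated: (30 − 26)² / 26 = 0.6154
  white smooth-coated: (26 − 26)² / 26 = 0.0000
χ² = 0.1538 + 0.1538 + 0.6154 + 0.0000 = 0.923

0.923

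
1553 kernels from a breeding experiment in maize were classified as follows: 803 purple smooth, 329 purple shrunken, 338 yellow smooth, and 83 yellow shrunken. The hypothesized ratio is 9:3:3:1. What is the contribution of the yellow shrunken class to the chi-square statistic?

2.037

Expected counts for N = 1553 under a 9:3:3:1 ratio (total parts = 16):
  purple smooth: 1553 × 9/16 = 873.5625
  purple shrunken: 1553 × 3/16 = 291.1875
  yellow smooth: 1553 × 3/16 = 291.1875
  yellow shrunken: 1553 × 1/16 = 97.0625
Contribution of yellow shrunken: (83 − 97.0625)² / 97.0625 = 2.0374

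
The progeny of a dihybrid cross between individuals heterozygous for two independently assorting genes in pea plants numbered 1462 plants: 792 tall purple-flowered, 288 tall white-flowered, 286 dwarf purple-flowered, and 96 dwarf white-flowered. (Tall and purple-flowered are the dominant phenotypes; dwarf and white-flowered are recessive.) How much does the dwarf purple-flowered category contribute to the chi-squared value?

A dihybrid F₂ with independent assortment and complete dominance at both loci gives a 9:3:3:1 phenotypic ratio.
The 9:3:3:1 ratio has 16 parts, so with N = 1462 the expected counts are:
  tall purple-flowered: 1462 × 9/16 = 822.375
  tall white-flowered: 1462 × 3/16 = 274.125
  dwarf purple-flowered: 1462 × 3/16 = 274.125
  dwarf white-flowered: 1462 × 1/16 = 91.375
Contribution of dwarf purple-flowered: (286 − 274.125)² / 274.125 = 0.5144

0.514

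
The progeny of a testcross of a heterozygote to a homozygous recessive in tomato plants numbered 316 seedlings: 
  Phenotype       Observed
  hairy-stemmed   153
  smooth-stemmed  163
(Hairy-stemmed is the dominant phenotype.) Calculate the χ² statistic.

0.316

A testcross of a heterozygote (Aa × aa) gives a 1:1 phenotypic ratio.
Under the 1:1 hypothesis (Σ ratio = 2, N = 316):
  hairy-stemmed: 316 × 1/2 = 158
  smooth-stemmed: 316 × 1/2 = 158
χ² = Σ (O − E)² / E
  hairy-stemmed: (153 − 158)² / 158 = 0.1582
  smooth-stemmed: (163 − 158)² / 158 = 0.1582
χ² = 0.1582 + 0.1582 = 0.3164 ≈ 0.316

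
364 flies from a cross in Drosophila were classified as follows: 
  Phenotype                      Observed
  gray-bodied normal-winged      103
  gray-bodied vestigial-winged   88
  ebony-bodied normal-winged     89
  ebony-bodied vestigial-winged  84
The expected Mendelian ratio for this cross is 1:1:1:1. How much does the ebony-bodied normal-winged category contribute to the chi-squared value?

The 1:1:1:1 ratio has 4 parts, so with N = 364 the expected counts are:
  gray-bodied normal-winged: 364 × 1/4 = 91
  gray-bodied vestigial-winged: 364 × 1/4 = 91
  ebony-bodied normal-winged: 364 × 1/4 = 91
  ebony-bodied vestigial-winged: 364 × 1/4 = 91
Contribution of ebony-bodied normal-winged: (89 − 91)² / 91 = 0.0440

0.044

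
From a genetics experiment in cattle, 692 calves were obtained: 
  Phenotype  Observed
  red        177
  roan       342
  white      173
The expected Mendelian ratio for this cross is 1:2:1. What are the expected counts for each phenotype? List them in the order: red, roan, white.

173, 346, 173

The 1:2:1 ratio has 4 parts, so with N = 692 the expected counts are:
  red: 692 × 1/4 = 173
  roan: 692 × 2/4 = 346
  white: 692 × 1/4 = 173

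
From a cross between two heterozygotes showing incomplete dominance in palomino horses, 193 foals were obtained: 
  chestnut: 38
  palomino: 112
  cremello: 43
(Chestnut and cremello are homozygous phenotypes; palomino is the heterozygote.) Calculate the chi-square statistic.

5.238

With incomplete dominance, a heterozygote × heterozygote cross gives a 1:2:1 phenotypic ratio.
Under the 1:2:1 hypothesis (Σ ratio = 4, N = 193):
  chestnut: 193 × 1/4 = 48.25
  palomino: 193 × 2/4 = 96.5
  cremello: 193 × 1/4 = 48.25
χ² = Σ (O − E)² / E
  chestnut: (38 − 48.25)² / 48.25 = 2.1775
  palomino: (112 − 96.5)² / 96.5 = 2.4896
  cremello: (43 − 48.25)² / 48.25 = 0.5712
χ² = 2.1775 + 2.4896 + 0.5712 = 5.2383 ≈ 5.238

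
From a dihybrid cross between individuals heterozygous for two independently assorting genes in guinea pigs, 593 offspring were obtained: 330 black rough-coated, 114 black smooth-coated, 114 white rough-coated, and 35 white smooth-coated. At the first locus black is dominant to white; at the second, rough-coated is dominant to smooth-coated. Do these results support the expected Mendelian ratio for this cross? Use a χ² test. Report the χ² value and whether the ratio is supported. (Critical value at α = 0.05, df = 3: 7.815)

0.295; consistent

A dihybrid F₂ with independent assortment and complete dominance at both loci gives a 9:3:3:1 phenotypic ratio.
Total ratio parts = 16. Expected numbers out of 593:
  black rough-coated: 593 × 9/16 = 333.5625
  black smooth-coated: 593 × 3/16 = 111.1875
  white rough-coated: 593 × 3/16 = 111.1875
  white smooth-coated: 593 × 1/16 = 37.0625
χ² = Σ (O − E)² / E
  black rough-coated: (330 − 333.5625)² / 333.5625 = 0.0380
  black smooth-coated: (114 − 111.1875)² / 111.1875 = 0.0711
  white rough-coated: (114 − 111.1875)² / 111.1875 = 0.0711
  white smooth-coated: (35 − 37.0625)² / 37.0625 = 0.1148
χ² = 0.0380 + 0.0711 + 0.0711 + 0.1148 = 0.295
Degrees of freedom = 4 − 1 = 3; critical value at α = 0.05 is 7.815.
Since 0.295 < 7.815, we fail to reject the null hypothesis — the data are consistent with the 9:3:3:1 ratio.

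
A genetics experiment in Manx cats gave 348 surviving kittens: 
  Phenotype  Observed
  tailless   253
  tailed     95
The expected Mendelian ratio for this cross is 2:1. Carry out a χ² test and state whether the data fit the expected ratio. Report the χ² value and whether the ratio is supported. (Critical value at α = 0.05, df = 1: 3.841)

5.703; not consistent

Under the 2:1 hypothesis (Σ ratio = 3, N = 348):
  tailless: 348 × 2/3 = 232
  tailed: 348 × 1/3 = 116
χ² = Σ (O − E)² / E
  tailless: (253 − 232)² / 232 = 1.9009
  tailed: (95 − 116)² / 116 = 3.8017
χ² = 1.9009 + 3.8017 = 5.7026 ≈ 5.703
Degrees of freedom = 2 − 1 = 1; critical value at α = 0.05 is 3.841.
Since 5.703 > 3.841, we reject the null hypothesis — the data do not fit the 2:1 ratio.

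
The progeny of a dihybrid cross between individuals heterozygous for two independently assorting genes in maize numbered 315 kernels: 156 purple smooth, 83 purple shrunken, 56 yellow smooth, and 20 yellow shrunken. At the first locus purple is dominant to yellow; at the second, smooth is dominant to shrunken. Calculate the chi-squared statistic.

A dihybrid F₂ with independent assortment and complete dominance at both loci gives a 9:3:3:1 phenotypic ratio.
Total ratio parts = 16. Expected numbers out of 315:
  purple smooth: 315 × 9/16 = 177.1875
  purple shrunken: 315 × 3/16 = 59.0625
  yellow smooth: 315 × 3/16 = 59.0625
  yellow shrunken: 315 × 1/16 = 19.6875
χ² = Σ (O − E)² / E
  purple smooth: (156 − 177.1875)² / 177.1875 = 2.5335
  purple shrunken: (83 − 59.0625)² / 59.0625 = 9.7017
  yellow smooth: (56 − 59.0625)² / 59.0625 = 0.1588
  yellow shrunken: (20 − 19.6875)² / 19.6875 = 0.0050
χ² = 2.5335 + 9.7017 + 0.1588 + 0.0050 = 12.399

12.399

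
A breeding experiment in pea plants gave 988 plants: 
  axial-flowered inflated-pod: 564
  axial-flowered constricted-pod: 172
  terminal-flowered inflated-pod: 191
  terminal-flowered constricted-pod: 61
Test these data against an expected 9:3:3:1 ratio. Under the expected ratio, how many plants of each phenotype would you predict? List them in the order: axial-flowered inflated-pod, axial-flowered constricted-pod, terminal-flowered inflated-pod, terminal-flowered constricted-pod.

Expected counts for N = 988 under a 9:3:3:1 ratio (total parts = 16):
  axial-flowered inflated-pod: 988 × 9/16 = 555.75
  axial-flowered constricted-pod: 988 × 3/16 = 185.25
  terminal-flowered inflated-pod: 988 × 3/16 = 185.25
  terminal-flowered constricted-pod: 988 × 1/16 = 61.75

555.75, 185.25, 185.25, 61.75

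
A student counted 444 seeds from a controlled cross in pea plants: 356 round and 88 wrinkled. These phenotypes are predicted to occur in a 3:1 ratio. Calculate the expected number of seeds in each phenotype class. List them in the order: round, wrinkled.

Total ratio parts = 4. Expected numbers out of 444:
  round: 444 × 3/4 = 333
  wrinkled: 444 × 1/4 = 111

333, 111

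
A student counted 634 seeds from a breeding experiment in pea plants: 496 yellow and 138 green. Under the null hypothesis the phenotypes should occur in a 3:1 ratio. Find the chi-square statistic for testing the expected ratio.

The 3:1 ratio has 4 parts, so with N = 634 the expected counts are:
  yellow: 634 × 3/4 = 475.5
  green: 634 × 1/4 = 158.5
χ² = Σ (O − E)² / E
  yellow: (496 − 475.5)² / 475.5 = 0.8838
  green: (138 − 158.5)² / 158.5 = 2.6514
χ² = 0.8838 + 2.6514 = 3.5352 ≈ 3.535

3.535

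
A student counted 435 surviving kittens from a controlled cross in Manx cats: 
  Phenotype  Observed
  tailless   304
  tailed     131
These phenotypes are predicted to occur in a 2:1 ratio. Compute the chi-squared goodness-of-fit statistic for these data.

2.028

Total ratio parts = 3. Expected numbers out of 435:
  tailless: 435 × 2/3 = 290
  tailed: 435 × 1/3 = 145
χ² = Σ (O − E)² / E
  tailless: (304 − 290)² / 290 = 0.6759
  tailed: (131 − 145)² / 145 = 1.3517
χ² = 0.6759 + 1.3517 = 2.0276 ≈ 2.028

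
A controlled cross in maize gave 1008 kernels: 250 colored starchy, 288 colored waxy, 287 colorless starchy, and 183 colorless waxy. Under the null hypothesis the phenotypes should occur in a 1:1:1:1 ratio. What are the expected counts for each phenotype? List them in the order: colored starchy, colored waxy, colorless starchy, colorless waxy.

Total ratio parts = 4. Expected numbers out of 1008:
  colored starchy: 1008 × 1/4 = 252
  colored waxy: 1008 × 1/4 = 252
  colorless starchy: 1008 × 1/4 = 252
  colorless waxy: 1008 × 1/4 = 252

252, 252, 252, 252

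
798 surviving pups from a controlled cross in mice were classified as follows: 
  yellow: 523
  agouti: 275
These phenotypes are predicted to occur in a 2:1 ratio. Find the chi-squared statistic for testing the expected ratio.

0.457

Expected counts for N = 798 under a 2:1 ratio (total parts = 3):
  yellow: 798 × 2/3 = 532
  agouti: 798 × 1/3 = 266
χ² = Σ (O − E)² / E
  yellow: (523 − 532)² / 532 = 0.1523
  agouti: (275 − 266)² / 266 = 0.3045
χ² = 0.1523 + 0.3045 = 0.4568 ≈ 0.457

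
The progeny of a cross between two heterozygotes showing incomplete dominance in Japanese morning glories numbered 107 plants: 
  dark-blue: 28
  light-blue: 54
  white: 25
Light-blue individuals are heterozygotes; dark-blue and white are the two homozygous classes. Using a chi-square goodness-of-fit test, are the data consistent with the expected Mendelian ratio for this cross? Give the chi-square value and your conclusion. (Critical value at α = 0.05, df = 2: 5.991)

0.178; consistent

With incomplete dominance, a heterozygote × heterozygote cross gives a 1:2:1 phenotypic ratio.
Under the 1:2:1 hypothesis (Σ ratio = 4, N = 107):
  dark-blue: 107 × 1/4 = 26.75
  light-blue: 107 × 2/4 = 53.5
  white: 107 × 1/4 = 26.75
χ² = Σ (O − E)² / E
  dark-blue: (28 − 26.75)² / 26.75 = 0.0584
  light-blue: (54 − 53.5)² / 53.5 = 0.0047
  white: (25 − 26.75)² / 26.75 = 0.1145
χ² = 0.0584 + 0.0047 + 0.1145 = 0.1776 ≈ 0.178
Degrees of freedom = 3 − 1 = 2; critical value at α = 0.05 is 5.991.
Since 0.178 < 5.991, we fail to reject the null hypothesis — the data are consistent with the 1:2:1 ratio.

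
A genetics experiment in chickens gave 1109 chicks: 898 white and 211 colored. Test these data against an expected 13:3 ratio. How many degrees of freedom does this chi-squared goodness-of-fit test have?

A goodness-of-fit test with 2 phenotype classes has df = 2 − 1 = 1.

1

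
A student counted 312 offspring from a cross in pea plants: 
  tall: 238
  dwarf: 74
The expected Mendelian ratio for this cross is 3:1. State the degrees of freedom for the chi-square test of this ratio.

A goodness-of-fit test with 2 phenotype classes has df = 2 − 1 = 1.

1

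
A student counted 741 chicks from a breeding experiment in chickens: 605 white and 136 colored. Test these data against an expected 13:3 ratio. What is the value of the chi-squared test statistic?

The 13:3 ratio has 16 parts, so with N = 741 the expected counts are:
  white: 741 × 13/16 = 602.0625
  colored: 741 × 3/16 = 138.9375
χ² = Σ (O − E)² / E
  white: (605 − 602.0625)² / 602.0625 = 0.0143
  colored: (136 − 138.9375)² / 138.9375 = 0.0621
χ² = 0.0143 + 0.0621 = 0.0764 ≈ 0.076

0.076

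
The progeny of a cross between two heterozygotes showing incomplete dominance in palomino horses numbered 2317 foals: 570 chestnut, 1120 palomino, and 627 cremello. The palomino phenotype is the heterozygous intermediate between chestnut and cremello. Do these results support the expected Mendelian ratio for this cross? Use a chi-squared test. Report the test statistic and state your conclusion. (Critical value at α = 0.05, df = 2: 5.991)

5.363; consistent

With incomplete dominance, a heterozygote × heterozygote cross gives a 1:2:1 phenotypic ratio.
Expected counts for N = 2317 under a 1:2:1 ratio (total parts = 4):
  chestnut: 2317 × 1/4 = 579.25
  palomino: 2317 × 2/4 = 1158.5
  cremello: 2317 × 1/4 = 579.25
χ² = Σ (O − E)² / E
  chestnut: (570 − 579.25)² / 579.25 = 0.1477
  palomino: (1120 − 1158.5)² / 1158.5 = 1.2795
  cremello: (627 − 579.25)² / 579.25 = 3.9362
χ² = 0.1477 + 1.2795 + 3.9362 = 5.3634 ≈ 5.363
Degrees of freedom = 3 − 1 = 2; critical value at α = 0.05 is 5.991.
Since 5.363 < 5.991, we fail to reject the null hypothesis — the data are consistent with the 1:2:1 ratio.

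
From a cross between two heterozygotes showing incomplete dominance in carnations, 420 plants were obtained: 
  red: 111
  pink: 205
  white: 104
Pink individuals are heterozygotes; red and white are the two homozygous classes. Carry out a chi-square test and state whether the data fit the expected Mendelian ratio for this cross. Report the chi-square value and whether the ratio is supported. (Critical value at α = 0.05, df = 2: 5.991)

0.471; consistent

With incomplete dominance, a heterozygote × heterozygote cross gives a 1:2:1 phenotypic ratio.
Under the 1:2:1 hypothesis (Σ ratio = 4, N = 420):
  red: 420 × 1/4 = 105
  pink: 420 × 2/4 = 210
  white: 420 × 1/4 = 105
χ² = Σ (O − E)² / E
  red: (111 − 105)² / 105 = 0.3429
  pink: (205 − 210)² / 210 = 0.1190
  white: (104 − 105)² / 105 = 0.0095
χ² = 0.3429 + 0.1190 + 0.0095 = 0.4714 ≈ 0.471
Degrees of freedom = 3 − 1 = 2; critical value at α = 0.05 is 5.991.
Since 0.471 < 5.991, we fail to reject the null hypothesis — the data are consistent with the 1:2:1 ratio.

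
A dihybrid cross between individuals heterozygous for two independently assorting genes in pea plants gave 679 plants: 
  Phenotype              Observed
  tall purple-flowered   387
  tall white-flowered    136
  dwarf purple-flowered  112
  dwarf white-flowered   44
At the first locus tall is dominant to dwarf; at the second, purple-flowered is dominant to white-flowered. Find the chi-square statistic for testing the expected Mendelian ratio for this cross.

A dihybrid F₂ with independent assortment and complete dominance at both loci gives a 9:3:3:1 phenotypic ratio.
Expected counts for N = 679 under a 9:3:3:1 ratio (total parts = 16):
  tall purple-flowered: 679 × 9/16 = 381.9375
  tall white-flowered: 679 × 3/16 = 127.3125
  dwarf purple-flowered: 679 × 3/16 = 127.3125
  dwarf white-flowered: 679 × 1/16 = 42.4375
χ² = Σ (O − E)² / E
  tall purple-flowered: (387 − 381.9375)² / 381.9375 = 0.0671
  tall white-flowered: (136 − 127.3125)² / 127.3125 = 0.5928
  dwarf purple-flowered: (112 − 127.3125)² / 127.3125 = 1.8417
  dwarf white-flowered: (44 − 42.4375)² / 42.4375 = 0.0575
χ² = 0.0671 + 0.5928 + 1.8417 + 0.0575 = 2.5591 ≈ 2.559

2.559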